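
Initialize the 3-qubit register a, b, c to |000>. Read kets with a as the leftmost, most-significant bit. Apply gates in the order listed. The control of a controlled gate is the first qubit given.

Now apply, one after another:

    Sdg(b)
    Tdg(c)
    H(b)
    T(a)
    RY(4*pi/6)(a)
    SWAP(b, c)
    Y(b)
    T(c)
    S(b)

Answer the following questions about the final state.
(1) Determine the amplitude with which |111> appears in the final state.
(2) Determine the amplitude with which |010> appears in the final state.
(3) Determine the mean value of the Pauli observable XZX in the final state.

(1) The final state's coefficient on |111> equals -sqrt(6)*exp(I*pi/4)/4.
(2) The amplitude on |010> is -sqrt(2)/4.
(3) In the final state, XZX has expectation -sqrt(6)/4.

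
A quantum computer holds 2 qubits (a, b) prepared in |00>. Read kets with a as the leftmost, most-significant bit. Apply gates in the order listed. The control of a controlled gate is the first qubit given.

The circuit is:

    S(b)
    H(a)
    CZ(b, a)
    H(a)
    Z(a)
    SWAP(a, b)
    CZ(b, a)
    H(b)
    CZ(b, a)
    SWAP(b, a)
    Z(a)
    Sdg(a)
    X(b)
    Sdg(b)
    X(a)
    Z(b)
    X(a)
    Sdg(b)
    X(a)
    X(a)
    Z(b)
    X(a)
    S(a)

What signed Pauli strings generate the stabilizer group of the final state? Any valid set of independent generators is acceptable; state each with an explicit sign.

The stabilizer group can be generated by +XI, -IZ, among other valid generating sets.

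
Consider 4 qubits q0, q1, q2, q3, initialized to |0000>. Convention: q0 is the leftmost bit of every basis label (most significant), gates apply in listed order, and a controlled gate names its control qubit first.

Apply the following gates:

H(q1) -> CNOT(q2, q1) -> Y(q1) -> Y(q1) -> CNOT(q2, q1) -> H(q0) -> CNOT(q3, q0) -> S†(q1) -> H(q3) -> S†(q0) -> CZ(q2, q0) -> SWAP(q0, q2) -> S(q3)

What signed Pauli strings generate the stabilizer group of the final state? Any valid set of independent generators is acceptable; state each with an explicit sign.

One valid set of independent stabilizer generators is -IYII, -IIYI, +IIIY, +ZIII (any independent generating set of the same group is equally correct). Key observation: the block from step 2 through step 5 cancels to the identity and can be dropped.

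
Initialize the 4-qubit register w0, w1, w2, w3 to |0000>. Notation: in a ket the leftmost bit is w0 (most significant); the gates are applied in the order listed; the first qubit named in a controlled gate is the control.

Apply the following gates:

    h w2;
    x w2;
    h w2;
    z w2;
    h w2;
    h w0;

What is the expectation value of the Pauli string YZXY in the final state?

In the final state, YZXY has expectation 0. Key observation: the block from step 1 through step 4 cancels to the identity and can be dropped.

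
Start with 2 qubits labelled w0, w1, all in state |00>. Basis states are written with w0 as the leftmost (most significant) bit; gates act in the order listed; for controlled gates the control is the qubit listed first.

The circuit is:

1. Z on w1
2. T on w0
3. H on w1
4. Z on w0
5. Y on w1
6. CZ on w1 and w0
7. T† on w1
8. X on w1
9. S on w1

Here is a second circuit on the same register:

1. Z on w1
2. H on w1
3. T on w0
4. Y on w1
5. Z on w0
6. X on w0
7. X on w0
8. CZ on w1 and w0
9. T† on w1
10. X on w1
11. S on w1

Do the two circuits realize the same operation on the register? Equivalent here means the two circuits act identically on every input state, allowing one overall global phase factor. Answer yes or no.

Yes — the two circuits implement the same unitary up to a global phase.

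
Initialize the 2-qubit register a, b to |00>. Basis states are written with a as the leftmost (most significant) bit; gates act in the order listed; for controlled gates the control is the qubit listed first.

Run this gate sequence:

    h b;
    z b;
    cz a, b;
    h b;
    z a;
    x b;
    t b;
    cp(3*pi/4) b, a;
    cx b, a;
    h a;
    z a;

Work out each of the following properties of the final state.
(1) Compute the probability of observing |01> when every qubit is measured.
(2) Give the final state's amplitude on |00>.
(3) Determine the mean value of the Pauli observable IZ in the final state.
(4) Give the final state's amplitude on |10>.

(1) Outcome |01> occurs with probability 0.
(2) The final state's coefficient on |00> equals sqrt(2)/2.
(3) The observable IZ averages to 1.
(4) |10> carries amplitude -sqrt(2)/2 in the final state.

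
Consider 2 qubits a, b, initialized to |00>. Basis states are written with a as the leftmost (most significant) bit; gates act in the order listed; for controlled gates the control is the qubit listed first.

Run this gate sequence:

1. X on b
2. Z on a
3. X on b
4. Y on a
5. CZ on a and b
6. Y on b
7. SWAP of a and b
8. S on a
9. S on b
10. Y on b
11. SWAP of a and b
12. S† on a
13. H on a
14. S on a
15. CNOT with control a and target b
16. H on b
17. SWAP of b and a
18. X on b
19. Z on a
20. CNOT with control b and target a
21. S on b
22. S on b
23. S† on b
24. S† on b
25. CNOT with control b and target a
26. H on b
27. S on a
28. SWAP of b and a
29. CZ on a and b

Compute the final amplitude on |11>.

The final state's coefficient on |11> equals sqrt(2)*(1 + I)/4. Key observation: steps 20-25 multiply out to the identity, so the circuit reduces to the remaining gates.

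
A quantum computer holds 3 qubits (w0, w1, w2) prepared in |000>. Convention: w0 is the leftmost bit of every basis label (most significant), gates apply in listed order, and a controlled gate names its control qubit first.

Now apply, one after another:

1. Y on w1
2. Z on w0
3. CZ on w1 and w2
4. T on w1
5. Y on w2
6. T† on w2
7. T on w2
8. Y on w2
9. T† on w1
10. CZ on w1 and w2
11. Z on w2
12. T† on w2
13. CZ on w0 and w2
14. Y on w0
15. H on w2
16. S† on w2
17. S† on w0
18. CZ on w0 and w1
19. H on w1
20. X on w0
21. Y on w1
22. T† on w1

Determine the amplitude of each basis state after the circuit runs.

The final amplitudes are 1/2 on |000>, -I/2 on |001>, -exp(3*I*pi/4)/2 on |010>, -exp(I*pi/4)/2 on |011>, 0 on |100>, 0 on |101>, 0 on |110>, 0 on |111>.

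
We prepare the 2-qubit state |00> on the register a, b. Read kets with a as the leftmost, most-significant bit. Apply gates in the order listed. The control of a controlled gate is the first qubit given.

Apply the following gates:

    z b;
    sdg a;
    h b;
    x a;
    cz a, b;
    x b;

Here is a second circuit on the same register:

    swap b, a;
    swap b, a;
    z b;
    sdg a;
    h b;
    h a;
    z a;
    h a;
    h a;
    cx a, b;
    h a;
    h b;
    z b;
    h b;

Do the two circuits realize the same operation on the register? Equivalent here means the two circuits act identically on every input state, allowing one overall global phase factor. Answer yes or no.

No — the two circuits implement different unitaries, even allowing a global phase.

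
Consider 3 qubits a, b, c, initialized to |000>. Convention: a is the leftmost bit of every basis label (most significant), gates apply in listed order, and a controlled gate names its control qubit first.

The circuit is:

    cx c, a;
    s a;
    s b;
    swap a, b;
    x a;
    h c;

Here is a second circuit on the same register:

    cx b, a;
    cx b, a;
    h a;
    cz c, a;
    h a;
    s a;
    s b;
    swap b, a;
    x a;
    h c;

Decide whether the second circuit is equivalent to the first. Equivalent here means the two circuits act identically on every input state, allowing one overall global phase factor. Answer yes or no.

Yes — the two circuits implement the same unitary up to a global phase.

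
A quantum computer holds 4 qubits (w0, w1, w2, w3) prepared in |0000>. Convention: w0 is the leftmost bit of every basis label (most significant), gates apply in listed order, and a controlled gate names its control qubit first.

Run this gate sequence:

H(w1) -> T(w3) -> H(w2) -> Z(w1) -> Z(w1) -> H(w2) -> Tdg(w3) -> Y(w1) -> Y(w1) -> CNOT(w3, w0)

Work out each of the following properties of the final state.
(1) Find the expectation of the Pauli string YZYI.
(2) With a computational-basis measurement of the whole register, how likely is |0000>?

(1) In the final state, YZYI has expectation 0. Key observation: steps 2-7 multiply out to the identity, so the circuit reduces to the remaining gates.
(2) A full measurement returns |0000> with probability 1/2.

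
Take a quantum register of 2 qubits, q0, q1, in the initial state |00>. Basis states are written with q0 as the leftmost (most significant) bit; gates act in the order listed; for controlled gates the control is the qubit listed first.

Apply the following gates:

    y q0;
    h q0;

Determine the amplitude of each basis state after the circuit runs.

The resulting statevector has amplitude sqrt(2)*I/2 on |00>, 0 on |01>, -sqrt(2)*I/2 on |10>, 0 on |11>.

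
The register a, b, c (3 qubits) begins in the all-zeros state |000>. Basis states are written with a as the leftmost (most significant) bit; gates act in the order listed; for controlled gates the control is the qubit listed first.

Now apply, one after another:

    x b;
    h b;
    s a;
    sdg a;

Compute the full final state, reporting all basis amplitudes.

The final amplitudes are sqrt(2)/2 on |000>, -sqrt(2)/2 on |010>, and 0 on every other basis state.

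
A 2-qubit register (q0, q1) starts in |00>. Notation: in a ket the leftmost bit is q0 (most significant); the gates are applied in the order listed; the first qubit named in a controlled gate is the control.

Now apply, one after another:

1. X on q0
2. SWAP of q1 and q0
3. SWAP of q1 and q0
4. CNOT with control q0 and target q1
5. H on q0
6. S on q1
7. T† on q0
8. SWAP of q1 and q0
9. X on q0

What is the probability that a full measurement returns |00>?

Outcome |00> occurs with probability 1/2.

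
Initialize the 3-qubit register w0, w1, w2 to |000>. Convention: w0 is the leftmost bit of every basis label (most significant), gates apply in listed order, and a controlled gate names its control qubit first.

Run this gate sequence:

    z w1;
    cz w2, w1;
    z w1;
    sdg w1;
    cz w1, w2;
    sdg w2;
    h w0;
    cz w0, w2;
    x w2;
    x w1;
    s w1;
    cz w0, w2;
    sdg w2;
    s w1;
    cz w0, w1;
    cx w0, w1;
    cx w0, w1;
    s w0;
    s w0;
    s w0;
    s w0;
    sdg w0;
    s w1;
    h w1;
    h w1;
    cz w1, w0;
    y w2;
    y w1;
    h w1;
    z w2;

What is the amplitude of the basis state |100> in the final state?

The final state's coefficient on |100> equals I/2. Key observation: gates 18-21 undo each other exactly, leaving only the rest of the circuit to track.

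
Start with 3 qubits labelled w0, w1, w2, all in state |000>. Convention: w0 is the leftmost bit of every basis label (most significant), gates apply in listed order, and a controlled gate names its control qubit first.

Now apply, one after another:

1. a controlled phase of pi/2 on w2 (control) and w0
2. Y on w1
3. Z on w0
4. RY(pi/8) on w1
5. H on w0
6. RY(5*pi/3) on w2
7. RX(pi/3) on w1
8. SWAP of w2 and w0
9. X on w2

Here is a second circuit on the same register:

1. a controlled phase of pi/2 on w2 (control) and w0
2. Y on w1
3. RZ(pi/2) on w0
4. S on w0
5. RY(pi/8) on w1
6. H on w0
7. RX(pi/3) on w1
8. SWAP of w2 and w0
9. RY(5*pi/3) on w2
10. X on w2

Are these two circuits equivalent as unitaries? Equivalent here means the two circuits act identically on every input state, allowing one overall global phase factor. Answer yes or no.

No, they are not equivalent — no single phase factor reconciles the two unitaries.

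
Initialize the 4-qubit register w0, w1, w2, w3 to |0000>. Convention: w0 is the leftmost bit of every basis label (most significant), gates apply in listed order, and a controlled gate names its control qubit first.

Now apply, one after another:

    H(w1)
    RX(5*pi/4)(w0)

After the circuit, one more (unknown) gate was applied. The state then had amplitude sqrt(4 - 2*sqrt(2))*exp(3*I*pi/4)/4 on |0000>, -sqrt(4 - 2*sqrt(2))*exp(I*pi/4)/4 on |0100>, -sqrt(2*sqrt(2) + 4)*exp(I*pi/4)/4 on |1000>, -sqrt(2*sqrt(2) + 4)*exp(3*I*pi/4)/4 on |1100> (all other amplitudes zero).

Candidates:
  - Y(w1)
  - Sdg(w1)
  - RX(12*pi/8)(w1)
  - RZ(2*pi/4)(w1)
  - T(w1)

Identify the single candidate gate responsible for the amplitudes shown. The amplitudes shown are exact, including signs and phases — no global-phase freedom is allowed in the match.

The applied gate was RZ(2*pi/4)(w1).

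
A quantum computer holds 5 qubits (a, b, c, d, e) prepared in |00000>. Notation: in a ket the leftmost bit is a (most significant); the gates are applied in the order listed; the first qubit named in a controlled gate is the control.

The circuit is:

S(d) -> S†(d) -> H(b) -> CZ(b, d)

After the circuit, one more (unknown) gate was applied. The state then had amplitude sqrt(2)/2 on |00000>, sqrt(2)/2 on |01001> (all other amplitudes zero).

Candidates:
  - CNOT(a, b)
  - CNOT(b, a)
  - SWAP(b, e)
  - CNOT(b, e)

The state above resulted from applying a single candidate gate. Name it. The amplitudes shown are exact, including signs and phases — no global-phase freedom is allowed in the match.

The unique candidate consistent with the amplitudes is CNOT(b, e).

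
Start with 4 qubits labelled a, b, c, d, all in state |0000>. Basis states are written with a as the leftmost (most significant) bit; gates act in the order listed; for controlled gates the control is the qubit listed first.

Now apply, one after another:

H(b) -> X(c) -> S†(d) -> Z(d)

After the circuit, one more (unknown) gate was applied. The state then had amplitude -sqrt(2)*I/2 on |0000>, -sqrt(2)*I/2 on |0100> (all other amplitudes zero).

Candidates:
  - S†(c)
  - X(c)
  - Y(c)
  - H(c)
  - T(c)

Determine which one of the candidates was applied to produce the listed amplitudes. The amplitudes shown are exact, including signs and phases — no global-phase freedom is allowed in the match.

It was Y(c) that produced the state shown.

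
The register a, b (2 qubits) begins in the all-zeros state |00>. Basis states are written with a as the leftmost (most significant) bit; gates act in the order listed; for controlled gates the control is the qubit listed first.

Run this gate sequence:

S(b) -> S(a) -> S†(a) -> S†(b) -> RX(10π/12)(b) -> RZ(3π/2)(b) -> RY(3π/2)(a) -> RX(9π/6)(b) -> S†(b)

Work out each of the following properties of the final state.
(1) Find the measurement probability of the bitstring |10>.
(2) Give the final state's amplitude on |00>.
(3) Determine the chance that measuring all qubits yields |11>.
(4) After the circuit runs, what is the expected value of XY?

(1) Outcome |10> occurs with probability 1/4. Key observation: steps 1-4 multiply out to the identity, so the circuit reduces to the remaining gates.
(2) |00> carries amplitude (-sqrt(6) + sqrt(2) + I*(sqrt(2) + sqrt(6)))*exp(I*pi/4)/8 in the final state.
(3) Outcome |11> occurs with probability 1/4.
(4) In the final state, XY has expectation -1/2.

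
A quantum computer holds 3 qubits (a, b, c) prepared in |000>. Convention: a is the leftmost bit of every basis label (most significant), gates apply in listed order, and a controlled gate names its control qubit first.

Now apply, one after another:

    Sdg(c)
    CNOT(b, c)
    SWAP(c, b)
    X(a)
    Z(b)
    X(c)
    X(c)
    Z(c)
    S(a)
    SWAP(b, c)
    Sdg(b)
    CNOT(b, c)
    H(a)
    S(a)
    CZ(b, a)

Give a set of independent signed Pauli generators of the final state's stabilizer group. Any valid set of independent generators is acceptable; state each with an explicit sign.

The final state is stabilized by the group generated by -YII, +IZI, +IIZ; other independent generating sets are equally valid. Key observation: steps 6-7 multiply out to the identity, so the circuit reduces to the remaining gates.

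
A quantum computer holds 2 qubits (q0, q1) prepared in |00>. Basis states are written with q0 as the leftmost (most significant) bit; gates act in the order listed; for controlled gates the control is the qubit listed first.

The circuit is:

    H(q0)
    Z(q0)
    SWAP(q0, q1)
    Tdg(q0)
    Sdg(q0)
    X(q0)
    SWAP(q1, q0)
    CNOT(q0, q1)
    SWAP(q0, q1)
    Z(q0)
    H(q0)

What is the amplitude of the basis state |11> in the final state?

The final state's coefficient on |11> equals -1/2.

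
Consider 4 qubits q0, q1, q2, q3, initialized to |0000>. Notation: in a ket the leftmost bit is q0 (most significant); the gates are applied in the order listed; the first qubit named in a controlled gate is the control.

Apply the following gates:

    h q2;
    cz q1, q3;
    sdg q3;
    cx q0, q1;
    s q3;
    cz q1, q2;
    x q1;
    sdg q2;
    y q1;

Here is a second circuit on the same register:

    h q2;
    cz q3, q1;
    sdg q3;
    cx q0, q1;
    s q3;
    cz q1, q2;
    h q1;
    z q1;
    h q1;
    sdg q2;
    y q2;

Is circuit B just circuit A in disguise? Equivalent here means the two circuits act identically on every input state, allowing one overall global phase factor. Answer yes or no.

No — the two circuits implement different unitaries, even allowing a global phase.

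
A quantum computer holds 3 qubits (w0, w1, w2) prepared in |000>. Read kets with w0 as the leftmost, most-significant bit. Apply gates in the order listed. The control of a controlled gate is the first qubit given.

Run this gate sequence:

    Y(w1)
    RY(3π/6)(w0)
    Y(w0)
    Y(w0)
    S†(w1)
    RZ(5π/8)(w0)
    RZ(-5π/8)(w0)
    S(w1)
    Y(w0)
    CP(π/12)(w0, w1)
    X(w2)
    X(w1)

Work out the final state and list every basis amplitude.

After the circuit, the state carries amplitude sqrt(2)/2 on |001>, -sqrt(2)*exp(I*pi/12)/2 on |101>, and 0 on every other basis state. Key observation: gates 4-9 undo each other exactly, leaving only the rest of the circuit to track.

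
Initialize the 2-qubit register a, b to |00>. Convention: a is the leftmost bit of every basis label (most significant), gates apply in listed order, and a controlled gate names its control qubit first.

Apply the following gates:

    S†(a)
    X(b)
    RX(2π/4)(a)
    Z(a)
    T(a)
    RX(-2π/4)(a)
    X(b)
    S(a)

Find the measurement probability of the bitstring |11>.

The probability of measuring |11> is 0.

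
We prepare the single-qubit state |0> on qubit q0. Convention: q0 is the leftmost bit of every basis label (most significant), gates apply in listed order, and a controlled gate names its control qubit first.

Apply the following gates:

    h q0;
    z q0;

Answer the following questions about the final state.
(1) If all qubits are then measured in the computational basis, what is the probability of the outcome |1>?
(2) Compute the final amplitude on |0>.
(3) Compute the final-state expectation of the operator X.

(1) Outcome |1> occurs with probability 1/2.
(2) |0> carries amplitude sqrt(2)/2 in the final state.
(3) The observable X averages to -1.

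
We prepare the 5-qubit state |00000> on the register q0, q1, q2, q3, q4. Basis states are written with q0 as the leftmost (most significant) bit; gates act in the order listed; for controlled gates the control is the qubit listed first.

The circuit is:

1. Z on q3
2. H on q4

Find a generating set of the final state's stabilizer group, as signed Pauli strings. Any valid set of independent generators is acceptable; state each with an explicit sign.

One valid set of independent stabilizer generators is +IIIIX, +ZIIII, +IZIII, +IIZII, +IIIZI (any independent generating set of the same group is equally correct).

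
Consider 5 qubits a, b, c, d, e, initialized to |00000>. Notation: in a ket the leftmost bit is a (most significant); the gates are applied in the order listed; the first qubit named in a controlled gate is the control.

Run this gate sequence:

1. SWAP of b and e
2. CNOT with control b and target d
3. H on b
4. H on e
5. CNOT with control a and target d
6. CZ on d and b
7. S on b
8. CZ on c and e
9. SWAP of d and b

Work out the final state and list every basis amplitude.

After the circuit, the state carries amplitude 1/2 on |00000>, 1/2 on |00001>, I/2 on |00010>, I/2 on |00011>, and 0 on every other basis state.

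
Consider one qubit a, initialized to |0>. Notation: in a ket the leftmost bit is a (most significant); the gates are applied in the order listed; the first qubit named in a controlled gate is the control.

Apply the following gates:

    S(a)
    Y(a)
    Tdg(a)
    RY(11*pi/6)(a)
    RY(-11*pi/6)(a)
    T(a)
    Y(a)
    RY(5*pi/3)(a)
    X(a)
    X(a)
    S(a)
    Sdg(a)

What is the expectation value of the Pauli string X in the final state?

The expectation value of X is -sqrt(3)/2.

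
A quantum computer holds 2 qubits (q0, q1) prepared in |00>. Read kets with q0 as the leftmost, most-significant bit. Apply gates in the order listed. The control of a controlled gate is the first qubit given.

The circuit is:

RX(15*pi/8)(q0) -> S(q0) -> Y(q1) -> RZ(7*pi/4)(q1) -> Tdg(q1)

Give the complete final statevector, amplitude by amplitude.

The resulting statevector has amplitude 0 on |00>, exp(I*pi/8)*cos(pi/16) on |01>, 0 on |10>, -exp(I*pi/8)*sin(pi/16) on |11>.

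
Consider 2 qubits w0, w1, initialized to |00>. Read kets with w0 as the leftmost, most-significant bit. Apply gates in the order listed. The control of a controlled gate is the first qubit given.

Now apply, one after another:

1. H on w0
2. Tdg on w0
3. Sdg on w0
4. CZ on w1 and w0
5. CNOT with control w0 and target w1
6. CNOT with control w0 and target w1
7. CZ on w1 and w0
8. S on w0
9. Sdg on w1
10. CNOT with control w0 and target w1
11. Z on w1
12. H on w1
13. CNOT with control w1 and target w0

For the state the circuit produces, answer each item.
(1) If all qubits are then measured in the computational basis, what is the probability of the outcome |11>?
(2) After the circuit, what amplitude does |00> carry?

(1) A full measurement returns |11> with probability 1/4. Key observation: steps 3-8 multiply out to the identity, so the circuit reduces to the remaining gates.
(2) |00> carries amplitude 1/2 in the final state.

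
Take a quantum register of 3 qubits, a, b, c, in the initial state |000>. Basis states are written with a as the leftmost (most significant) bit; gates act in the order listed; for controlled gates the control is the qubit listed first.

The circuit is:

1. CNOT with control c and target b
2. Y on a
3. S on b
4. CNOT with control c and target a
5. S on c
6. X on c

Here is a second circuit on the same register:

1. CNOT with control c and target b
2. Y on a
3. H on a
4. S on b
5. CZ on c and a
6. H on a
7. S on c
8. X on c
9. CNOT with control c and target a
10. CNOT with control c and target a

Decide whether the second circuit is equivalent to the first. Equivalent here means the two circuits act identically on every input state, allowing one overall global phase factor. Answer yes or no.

Yes — the two circuits implement the same unitary up to a global phase.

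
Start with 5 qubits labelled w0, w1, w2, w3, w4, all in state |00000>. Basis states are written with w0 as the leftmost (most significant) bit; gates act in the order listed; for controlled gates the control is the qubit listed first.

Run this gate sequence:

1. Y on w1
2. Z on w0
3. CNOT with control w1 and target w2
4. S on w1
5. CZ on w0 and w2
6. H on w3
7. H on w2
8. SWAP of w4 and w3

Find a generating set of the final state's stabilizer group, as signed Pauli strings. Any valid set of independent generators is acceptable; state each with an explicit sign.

One valid set of independent stabilizer generators is -IIXII, +IIIIX, +ZIIII, -IZIII, +IIIZI (any independent generating set of the same group is equally correct).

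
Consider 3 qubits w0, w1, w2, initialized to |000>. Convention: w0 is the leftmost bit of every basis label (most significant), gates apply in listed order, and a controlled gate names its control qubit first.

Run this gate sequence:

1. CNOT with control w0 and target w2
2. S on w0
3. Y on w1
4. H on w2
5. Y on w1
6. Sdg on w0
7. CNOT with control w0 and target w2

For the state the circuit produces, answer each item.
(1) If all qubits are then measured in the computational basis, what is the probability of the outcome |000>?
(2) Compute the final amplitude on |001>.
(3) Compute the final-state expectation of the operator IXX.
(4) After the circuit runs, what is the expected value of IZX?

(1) A full measurement returns |000> with probability 1/2.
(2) The final state's coefficient on |001> equals sqrt(2)/2.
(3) The observable IXX averages to 0.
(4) In the final state, IZX has expectation 1.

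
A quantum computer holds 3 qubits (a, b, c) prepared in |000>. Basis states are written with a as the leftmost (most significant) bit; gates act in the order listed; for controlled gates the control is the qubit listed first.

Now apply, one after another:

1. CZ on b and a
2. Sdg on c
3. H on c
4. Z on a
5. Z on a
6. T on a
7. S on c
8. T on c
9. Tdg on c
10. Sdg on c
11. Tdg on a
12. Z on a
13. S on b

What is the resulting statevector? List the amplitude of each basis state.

The resulting statevector has amplitude sqrt(2)/2 on |000>, sqrt(2)/2 on |001>, and 0 on every other basis state.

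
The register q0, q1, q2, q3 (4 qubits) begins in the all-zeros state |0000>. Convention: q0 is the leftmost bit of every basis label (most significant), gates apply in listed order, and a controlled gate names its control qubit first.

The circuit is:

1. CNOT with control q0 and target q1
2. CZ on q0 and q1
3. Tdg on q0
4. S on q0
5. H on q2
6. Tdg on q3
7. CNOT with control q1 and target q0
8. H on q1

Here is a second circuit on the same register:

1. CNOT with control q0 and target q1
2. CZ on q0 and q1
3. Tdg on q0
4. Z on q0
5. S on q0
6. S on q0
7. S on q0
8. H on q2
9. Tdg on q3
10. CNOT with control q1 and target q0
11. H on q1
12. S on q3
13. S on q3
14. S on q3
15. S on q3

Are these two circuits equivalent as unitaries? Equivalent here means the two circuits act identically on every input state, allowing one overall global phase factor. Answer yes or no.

Yes — the two circuits implement the same unitary up to a global phase.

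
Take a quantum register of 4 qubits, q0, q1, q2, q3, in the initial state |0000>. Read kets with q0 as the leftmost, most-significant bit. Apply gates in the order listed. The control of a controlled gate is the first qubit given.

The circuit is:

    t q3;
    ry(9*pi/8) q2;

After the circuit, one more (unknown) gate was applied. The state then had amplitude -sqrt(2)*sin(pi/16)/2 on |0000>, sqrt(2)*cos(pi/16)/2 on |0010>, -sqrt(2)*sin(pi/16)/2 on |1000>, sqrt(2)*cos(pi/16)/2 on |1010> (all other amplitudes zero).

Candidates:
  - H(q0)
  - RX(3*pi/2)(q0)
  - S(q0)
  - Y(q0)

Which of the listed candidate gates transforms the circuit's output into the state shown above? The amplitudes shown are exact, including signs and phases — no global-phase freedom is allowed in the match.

It was H(q0) that produced the state shown.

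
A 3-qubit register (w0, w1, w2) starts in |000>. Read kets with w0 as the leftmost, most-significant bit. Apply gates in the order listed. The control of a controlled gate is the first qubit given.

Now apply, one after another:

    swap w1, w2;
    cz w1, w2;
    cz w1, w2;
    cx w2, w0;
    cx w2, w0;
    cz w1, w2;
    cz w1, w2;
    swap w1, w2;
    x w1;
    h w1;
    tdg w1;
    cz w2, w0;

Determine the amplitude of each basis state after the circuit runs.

The final amplitudes are sqrt(2)/2 on |000>, sqrt(2)*exp(3*I*pi/4)/2 on |010>, and 0 on every other basis state. Key observation: gates 1-8 undo each other exactly, leaving only the rest of the circuit to track.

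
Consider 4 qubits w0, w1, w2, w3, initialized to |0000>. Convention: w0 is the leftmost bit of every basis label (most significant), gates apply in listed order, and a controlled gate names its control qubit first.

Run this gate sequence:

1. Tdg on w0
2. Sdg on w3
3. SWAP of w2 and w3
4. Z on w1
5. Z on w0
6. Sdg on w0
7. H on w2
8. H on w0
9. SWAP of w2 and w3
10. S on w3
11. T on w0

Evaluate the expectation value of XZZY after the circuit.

The observable XZZY averages to sqrt(2)/2.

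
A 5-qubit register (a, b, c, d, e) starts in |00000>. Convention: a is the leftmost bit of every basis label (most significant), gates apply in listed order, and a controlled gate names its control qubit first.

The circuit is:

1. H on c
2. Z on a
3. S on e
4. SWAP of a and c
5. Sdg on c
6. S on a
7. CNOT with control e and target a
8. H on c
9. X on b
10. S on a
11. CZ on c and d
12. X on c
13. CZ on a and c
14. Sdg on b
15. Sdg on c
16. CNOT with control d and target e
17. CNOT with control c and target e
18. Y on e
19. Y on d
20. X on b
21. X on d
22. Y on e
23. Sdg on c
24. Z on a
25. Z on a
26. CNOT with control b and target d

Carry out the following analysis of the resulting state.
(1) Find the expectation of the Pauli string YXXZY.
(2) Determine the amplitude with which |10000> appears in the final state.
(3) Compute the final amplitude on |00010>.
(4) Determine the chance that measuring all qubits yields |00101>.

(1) The observable YXXZY averages to 0.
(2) The amplitude on |10000> is -1/2.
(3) |00010> carries amplitude 0 in the final state.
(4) The probability of measuring |00101> is 1/4.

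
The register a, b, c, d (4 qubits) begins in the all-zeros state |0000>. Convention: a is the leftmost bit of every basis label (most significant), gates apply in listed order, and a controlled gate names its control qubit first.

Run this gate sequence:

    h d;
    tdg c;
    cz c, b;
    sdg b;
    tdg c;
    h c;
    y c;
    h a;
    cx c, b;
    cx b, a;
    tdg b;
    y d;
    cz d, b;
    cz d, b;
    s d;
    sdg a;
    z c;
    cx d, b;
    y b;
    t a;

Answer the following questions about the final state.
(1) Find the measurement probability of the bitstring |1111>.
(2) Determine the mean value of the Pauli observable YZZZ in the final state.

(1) A full measurement returns |1111> with probability 1/8. Key observation: the block from step 13 through step 14 cancels to the identity and can be dropped.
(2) In the final state, YZZZ has expectation sqrt(2)/2.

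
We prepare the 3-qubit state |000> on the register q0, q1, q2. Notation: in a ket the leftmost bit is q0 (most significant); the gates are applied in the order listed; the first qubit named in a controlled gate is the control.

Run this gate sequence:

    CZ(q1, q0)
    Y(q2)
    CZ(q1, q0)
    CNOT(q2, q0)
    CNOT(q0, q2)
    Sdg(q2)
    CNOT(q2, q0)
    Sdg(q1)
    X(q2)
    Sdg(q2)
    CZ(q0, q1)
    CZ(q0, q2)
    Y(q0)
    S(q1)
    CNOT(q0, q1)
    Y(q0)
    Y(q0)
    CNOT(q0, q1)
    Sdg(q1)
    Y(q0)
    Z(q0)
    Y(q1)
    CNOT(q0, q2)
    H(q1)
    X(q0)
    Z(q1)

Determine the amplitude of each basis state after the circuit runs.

After the circuit, the state carries amplitude sqrt(2)*I/2 on |000>, sqrt(2)*I/2 on |010>, and 0 on every other basis state. Key observation: gates 13-20 undo each other exactly, leaving only the rest of the circuit to track.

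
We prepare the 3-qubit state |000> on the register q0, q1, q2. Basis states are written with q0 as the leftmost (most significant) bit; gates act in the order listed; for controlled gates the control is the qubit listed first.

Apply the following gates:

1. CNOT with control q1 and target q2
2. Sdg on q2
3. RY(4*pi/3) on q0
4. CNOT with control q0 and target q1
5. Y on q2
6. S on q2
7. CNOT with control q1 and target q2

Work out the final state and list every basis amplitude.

The resulting statevector has amplitude 1/2 on |001>, -sqrt(3)/2 on |110>, and 0 on every other basis state.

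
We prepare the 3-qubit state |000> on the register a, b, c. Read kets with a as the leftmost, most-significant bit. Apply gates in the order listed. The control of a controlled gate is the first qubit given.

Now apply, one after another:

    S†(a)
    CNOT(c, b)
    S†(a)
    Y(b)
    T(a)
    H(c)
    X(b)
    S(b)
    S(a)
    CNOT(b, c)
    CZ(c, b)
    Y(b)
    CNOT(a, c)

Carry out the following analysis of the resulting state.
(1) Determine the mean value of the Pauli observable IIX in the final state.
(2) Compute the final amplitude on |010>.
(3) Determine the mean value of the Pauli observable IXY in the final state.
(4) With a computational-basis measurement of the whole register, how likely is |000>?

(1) The observable IIX averages to 1.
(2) The amplitude on |010> is -sqrt(2)/2.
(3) The expectation value of IXY is 0.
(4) Outcome |000> occurs with probability 0.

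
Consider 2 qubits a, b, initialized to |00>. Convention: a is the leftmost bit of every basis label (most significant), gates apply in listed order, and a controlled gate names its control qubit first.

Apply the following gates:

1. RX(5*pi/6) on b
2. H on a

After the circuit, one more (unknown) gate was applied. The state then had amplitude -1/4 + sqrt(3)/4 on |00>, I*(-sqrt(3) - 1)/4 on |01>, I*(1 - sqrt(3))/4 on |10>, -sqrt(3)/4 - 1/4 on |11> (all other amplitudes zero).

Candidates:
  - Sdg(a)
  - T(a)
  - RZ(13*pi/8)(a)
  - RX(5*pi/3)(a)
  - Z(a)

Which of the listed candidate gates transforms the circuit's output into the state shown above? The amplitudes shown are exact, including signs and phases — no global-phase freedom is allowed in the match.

The applied gate was Sdg(a).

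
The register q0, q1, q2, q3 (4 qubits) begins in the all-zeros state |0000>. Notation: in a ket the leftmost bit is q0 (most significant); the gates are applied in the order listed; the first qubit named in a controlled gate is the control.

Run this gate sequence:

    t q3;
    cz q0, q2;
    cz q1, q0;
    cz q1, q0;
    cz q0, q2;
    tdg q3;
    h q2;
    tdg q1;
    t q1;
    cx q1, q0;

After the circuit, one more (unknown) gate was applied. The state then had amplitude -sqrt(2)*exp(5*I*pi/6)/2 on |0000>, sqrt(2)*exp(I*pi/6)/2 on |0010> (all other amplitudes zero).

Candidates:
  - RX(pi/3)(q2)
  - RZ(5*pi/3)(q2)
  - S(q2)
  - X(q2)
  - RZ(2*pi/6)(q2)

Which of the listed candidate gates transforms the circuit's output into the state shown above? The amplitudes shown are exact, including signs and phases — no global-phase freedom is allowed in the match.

The applied gate was RZ(2*pi/6)(q2). Key observation: the block from step 1 through step 6 cancels to the identity and can be dropped.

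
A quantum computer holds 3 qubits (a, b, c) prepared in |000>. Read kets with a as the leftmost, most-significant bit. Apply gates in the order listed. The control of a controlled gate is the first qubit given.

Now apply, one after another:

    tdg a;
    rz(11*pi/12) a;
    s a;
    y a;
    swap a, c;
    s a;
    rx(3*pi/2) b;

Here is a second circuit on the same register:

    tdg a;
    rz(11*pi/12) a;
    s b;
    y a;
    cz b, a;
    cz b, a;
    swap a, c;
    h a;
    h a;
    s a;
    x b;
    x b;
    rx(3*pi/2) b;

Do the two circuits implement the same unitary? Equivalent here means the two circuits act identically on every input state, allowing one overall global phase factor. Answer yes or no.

No: there is an input state on which the two circuits produce genuinely different outputs (not merely differing by a phase).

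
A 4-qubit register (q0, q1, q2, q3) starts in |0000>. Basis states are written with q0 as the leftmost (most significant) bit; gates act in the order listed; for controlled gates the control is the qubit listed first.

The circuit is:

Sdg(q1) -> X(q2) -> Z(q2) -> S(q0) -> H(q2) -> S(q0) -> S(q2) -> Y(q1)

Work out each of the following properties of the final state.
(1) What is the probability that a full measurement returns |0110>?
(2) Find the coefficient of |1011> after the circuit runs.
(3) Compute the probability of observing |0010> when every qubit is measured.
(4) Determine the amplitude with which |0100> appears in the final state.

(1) The probability of measuring |0110> is 1/2.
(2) The amplitude on |1011> is 0.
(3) A full measurement returns |0010> with probability 0.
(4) The final state's coefficient on |0100> equals -sqrt(2)*I/2.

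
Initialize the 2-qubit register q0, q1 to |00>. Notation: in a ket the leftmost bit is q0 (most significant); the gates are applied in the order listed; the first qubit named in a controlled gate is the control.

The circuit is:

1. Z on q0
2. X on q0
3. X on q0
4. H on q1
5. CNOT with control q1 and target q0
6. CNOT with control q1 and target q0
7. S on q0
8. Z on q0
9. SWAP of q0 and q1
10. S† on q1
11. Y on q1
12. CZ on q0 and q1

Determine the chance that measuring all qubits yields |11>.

A full measurement returns |11> with probability 1/2. Key observation: gates 2-3 undo each other exactly, leaving only the rest of the circuit to track.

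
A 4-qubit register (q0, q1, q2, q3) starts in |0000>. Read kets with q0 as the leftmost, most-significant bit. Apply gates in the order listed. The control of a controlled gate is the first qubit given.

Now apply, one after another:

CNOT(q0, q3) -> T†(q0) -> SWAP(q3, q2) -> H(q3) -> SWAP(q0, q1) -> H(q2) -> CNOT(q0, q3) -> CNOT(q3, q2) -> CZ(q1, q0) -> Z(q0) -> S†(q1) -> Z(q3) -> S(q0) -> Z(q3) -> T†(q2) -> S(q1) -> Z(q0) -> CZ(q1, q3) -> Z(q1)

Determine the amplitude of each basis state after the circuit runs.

After the circuit, the state carries amplitude 1/2 on |0000>, 1/2 on |0001>, -exp(3*I*pi/4)/2 on |0010>, -exp(3*I*pi/4)/2 on |0011>, and 0 on every other basis state.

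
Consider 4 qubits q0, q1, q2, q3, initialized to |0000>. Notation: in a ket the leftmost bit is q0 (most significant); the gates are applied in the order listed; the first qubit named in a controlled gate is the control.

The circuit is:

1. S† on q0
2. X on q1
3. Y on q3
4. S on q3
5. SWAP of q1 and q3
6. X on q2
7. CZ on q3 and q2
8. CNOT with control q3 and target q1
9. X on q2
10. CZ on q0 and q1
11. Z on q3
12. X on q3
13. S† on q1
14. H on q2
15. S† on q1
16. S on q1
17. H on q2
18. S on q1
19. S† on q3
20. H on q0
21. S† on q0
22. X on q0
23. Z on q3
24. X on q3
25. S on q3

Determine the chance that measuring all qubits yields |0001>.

The probability of measuring |0001> is 1/2. Key observation: steps 13-18 multiply out to the identity, so the circuit reduces to the remaining gates.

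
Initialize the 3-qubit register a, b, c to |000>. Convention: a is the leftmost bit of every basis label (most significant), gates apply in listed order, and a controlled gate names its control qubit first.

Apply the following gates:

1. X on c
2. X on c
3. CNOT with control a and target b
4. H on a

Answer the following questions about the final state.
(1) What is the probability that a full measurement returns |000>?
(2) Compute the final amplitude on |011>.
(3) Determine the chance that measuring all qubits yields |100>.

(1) The probability of measuring |000> is 1/2.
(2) The final state's coefficient on |011> equals 0.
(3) A full measurement returns |100> with probability 1/2.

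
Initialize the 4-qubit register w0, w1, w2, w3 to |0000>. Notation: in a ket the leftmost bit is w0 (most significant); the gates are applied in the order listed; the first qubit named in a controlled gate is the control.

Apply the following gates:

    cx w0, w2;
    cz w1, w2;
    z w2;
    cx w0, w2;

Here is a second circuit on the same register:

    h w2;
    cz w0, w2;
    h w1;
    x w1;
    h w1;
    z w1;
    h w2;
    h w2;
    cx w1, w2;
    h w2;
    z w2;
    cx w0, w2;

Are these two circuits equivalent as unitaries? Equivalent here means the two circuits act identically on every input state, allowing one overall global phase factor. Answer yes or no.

Yes, they are equivalent — the unitaries differ by at most a global phase.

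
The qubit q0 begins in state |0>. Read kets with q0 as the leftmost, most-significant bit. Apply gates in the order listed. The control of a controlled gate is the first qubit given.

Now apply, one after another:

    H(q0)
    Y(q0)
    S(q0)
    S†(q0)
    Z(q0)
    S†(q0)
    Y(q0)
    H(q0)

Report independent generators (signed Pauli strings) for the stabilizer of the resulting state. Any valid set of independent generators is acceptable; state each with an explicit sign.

The stabilizer group can be generated by +Y, among other valid generating sets.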